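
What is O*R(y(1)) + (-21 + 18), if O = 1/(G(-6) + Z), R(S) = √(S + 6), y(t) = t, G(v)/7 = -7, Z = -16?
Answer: -3 - √7/65 ≈ -3.0407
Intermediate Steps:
G(v) = -49 (G(v) = 7*(-7) = -49)
R(S) = √(6 + S)
O = -1/65 (O = 1/(-49 - 16) = 1/(-65) = -1/65 ≈ -0.015385)
O*R(y(1)) + (-21 + 18) = -√(6 + 1)/65 + (-21 + 18) = -√7/65 - 3 = -3 - √7/65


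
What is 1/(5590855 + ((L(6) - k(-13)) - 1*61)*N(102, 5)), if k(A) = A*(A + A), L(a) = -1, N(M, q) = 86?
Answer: 1/5556455 ≈ 1.7997e-7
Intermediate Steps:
k(A) = 2*A² (k(A) = A*(2*A) = 2*A²)
1/(5590855 + ((L(6) - k(-13)) - 1*61)*N(102, 5)) = 1/(5590855 + ((-1 - 2*(-13)²) - 1*61)*86) = 1/(5590855 + ((-1 - 2*169) - 61)*86) = 1/(5590855 + ((-1 - 1*338) - 61)*86) = 1/(5590855 + ((-1 - 338) - 61)*86) = 1/(5590855 + (-339 - 61)*86) = 1/(5590855 - 400*86) = 1/(5590855 - 34400) = 1/5556455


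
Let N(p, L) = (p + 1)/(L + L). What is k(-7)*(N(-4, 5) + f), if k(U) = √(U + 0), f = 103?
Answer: 1027*I*√7/10 ≈ 271.72*I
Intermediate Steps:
k(U) = √U
N(p, L) = (1 + p)/(2*L) (N(p, L) = (1 + p)/((2*L)) = (1 + p)*(1/(2*L)) = (1 + p)/(2*L))
k(-7)*(N(-4, 5) + f) = √(-7)*((½)*(1 - 4)/5 + 103) = (I*√7)*((½)*(⅕)*(-3) + 103) = (I*√7)*(-3/10 + 103) = (I*√7)*(1027/10) = 1027*I*√7/10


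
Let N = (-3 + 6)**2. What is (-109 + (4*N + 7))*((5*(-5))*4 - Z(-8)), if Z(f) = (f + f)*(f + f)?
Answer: 23496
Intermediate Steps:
Z(f) = 4*f**2 (Z(f) = (2*f)*(2*f) = 4*f**2)
N = 9 (N = 3**2 = 9)
(-109 + (4*N + 7))*((5*(-5))*4 - Z(-8)) = (-109 + (4*9 + 7))*((5*(-5))*4 - 4*(-8)**2) = (-109 + (36 + 7))*(-25*4 - 4*64) = (-109 + 43)*(-100 - 1*256) = -66*(-100 - 256) = -66*(-356) = 23496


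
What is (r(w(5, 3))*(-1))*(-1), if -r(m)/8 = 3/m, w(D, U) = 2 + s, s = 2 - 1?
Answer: -8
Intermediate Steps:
s = 1
w(D, U) = 3 (w(D, U) = 2 + 1 = 3)
r(m) = -24/m
(r(w(5, 3))*(-1))*(-1) = (-24/3*(-1))*(-1) = (-24*⅓*(-1))*(-1) = -8*(-1)*(-1) = 8*(-1) = -8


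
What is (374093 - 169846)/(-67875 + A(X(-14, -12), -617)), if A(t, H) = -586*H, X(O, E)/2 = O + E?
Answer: 204247/293687 ≈ 0.69546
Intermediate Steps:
X(O, E) = 2*E + 2*O (X(O, E) = 2*(O + E) = 2*(E + O) = 2*E + 2*O)
(374093 - 169846)/(-67875 + A(X(-14, -12), -617)) = (374093 - 169846)/(-67875 - 586*(-617)) = 204247/(-67875 + 361562) = 204247/293687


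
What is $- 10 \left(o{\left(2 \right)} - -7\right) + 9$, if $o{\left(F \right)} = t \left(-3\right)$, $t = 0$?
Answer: $-61$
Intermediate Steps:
$o{\left(F \right)} = 0$ ($o{\left(F \right)} = 0 \left(-3\right) = 0$)
$- 10 \left(o{\left(2 \right)} - -7\right) + 9 = - 10 \left(0 - -7\right) + 9 = - 10 \left(0 + 7\right) + 9 = \left(-10\right) 7 + 9 = -70 + 9 = -61$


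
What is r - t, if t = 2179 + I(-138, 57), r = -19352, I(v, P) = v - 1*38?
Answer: -21355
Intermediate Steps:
I(v, P) = -38 + v (I(v, P) = v - 38 = -38 + v)
t = 2003 (t = 2179 + (-38 - 138) = 2179 - 176 = 2003)
r - t = -19352 - 1*2003 = -19352 - 2003 = -21355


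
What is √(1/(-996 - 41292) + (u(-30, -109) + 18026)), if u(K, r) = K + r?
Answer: √1999179617565/10572 ≈ 133.74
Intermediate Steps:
√(1/(-996 - 41292) + (u(-30, -109) + 18026)) = √(1/(-996 - 41292) + ((-30 - 109) + 18026)) = √(1/(-42288) + (-139 + 18026)) = √(-1/42288 + 17887) = √(756405455/42288) = √1999179617565/10572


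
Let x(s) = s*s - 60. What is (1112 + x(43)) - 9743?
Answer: -6842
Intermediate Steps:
x(s) = -60 + s² (x(s) = s² - 60 = -60 + s²)
(1112 + x(43)) - 9743 = (1112 + (-60 + 43²)) - 9743 = (1112 + (-60 + 1849)) - 9743 = (1112 + 1789) - 9743 = 2901 - 9743 = -6842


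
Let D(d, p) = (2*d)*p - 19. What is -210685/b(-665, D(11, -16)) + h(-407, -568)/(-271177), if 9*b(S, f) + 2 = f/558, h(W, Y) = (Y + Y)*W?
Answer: 286920868084966/403240199 ≈ 7.1154e+5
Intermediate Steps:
h(W, Y) = 2*W*Y (h(W, Y) = (2*Y)*W = 2*W*Y)
D(d, p) = -19 + 2*d*p (D(d, p) = 2*d*p - 19 = -19 + 2*d*p)
b(S, f) = -2/9 + f/5022 (b(S, f) = -2/9 + (f/558)/9 = -2/9 + f/5022)
-210685/b(-665, D(11, -16)) + h(-407, -568)/(-271177) = -210685/(-2/9 + (-19 + 2*11*(-16))/5022) + (2*(-407)*(-568))/(-271177) = -210685/(-2/9 + (-19 - 352)/5022) + 462352*(-1/271177) = -210685/(-2/9 + (1/5022)*(-371)) - 462352/271177 = -210685/(-2/9 - 371/5022) - 462352/271177 = -210685/(-1487/5022) - 462352/271177 = -210685*(-5022/1487) - 462352/271177 = 1058060070/1487 - 462352/271177 = 286920868084966/403240199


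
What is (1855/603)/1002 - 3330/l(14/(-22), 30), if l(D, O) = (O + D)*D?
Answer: 243456917735/1366109766 ≈ 178.21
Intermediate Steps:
l(D, O) = D*(D + O) (l(D, O) = (D + O)*D = D*(D + O))
(1855/603)/1002 - 3330/l(14/(-22), 30) = (1855/603)/1002 - 3330*(-11/(7*(14/(-22) + 30))) = (1855*(1/603))*(1/1002) - 3330*(-11/(7*(14*(-1/22) + 30))) = (1855/603)*(1/1002) - 3330*(-11/(7*(-7/11 + 30))) = 1855/604206 - 3330/((-7/11*323/11)) = 1855/604206 - 3330/(-2261/121) = 1855/604206 - 3330*(-121/2261) = 1855/604206 + 402930/2261 = 243456917735/1366109766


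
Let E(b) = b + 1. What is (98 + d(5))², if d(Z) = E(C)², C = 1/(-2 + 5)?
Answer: 806404/81 ≈ 9955.6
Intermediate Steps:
C = ⅓ (C = 1/3 = ⅓ ≈ 0.33333)
E(b) = 1 + b
d(Z) = 16/9 (d(Z) = (1 + ⅓)² = (4/3)² = 16/9)
(98 + d(5))² = (98 + 16/9)² = (898/9)² = 806404/81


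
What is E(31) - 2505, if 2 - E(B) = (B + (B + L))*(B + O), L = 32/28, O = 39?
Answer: -6923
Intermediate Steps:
L = 8/7 (L = 32*(1/28) = 8/7 ≈ 1.1429)
E(B) = 2 - (39 + B)*(8/7 + 2*B) (E(B) = 2 - (B + (B + 8/7))*(B + 39) = 2 - (B + (8/7 + B))*(39 + B) = 2 - (8/7 + 2*B)*(39 + B) = 2 - (39 + B)*(8/7 + 2*B))
E(31) - 2505 = (-298/7 - 2*31² - 554/7*31) - 2505 = (-298/7 - 2*961 - 17174/7) - 2505 = (-298/7 - 1922 - 17174/7) - 2505 = -4418 - 2505 = -6923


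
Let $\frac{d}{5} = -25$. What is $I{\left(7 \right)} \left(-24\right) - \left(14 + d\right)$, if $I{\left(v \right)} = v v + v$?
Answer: $-1233$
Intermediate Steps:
$d = -125$ ($d = 5 \left(-25\right) = -125$)
$I{\left(v \right)} = v + v^{2}$ ($I{\left(v \right)} = v^{2} + v = v + v^{2}$)
$I{\left(7 \right)} \left(-24\right) - \left(14 + d\right) = 7 \left(1 + 7\right) \left(-24\right) - -111 = 7 \cdot 8 \left(-24\right) + \left(-14 + 125\right) = 56 \left(-24\right) + 111 = -1344 + 111 = -1233$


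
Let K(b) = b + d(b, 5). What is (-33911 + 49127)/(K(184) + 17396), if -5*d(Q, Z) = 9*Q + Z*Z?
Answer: 76080/86219 ≈ 0.88240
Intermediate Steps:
d(Q, Z) = -9*Q/5 - Z²/5 (d(Q, Z) = -(9*Q + Z*Z)/5 = -(9*Q + Z²)/5 = -(Z² + 9*Q)/5 = -9*Q/5 - Z²/5)
K(b) = -5 - 4*b/5 (K(b) = b + (-9*b/5 - ⅕*5²) = b + (-9*b/5 - ⅕*25) = b + (-9*b/5 - 5) = b + (-5 - 9*b/5) = -5 - 4*b/5)
(-33911 + 49127)/(K(184) + 17396) = (-33911 + 49127)/((-5 - ⅘*184) + 17396) = 15216/((-5 - 736/5) + 17396) = 15216/(-761/5 + 17396) = 15216/(86219/5) = 15216*(5/86219) = 76080/86219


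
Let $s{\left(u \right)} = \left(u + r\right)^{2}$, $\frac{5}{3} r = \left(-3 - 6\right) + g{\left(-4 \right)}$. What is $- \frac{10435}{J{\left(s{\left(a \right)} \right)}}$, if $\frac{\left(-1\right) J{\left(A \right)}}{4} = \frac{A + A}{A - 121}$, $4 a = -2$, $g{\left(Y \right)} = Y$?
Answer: $- \frac{54376785}{55112} \approx -986.66$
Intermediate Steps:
$a = - \frac{1}{2}$ ($a = \frac{1}{4} \left(-2\right) = - \frac{1}{2} \approx -0.5$)
$r = - \frac{39}{5}$ ($r = \frac{3 \left(\left(-3 - 6\right) - 4\right)}{5} = \frac{3 \left(-9 - 4\right)}{5} = \frac{3}{5} \left(-13\right) = - \frac{39}{5} \approx -7.8$)
$s{\left(u \right)} = \left(- \frac{39}{5} + u\right)^{2}$ ($s{\left(u \right)} = \left(u - \frac{39}{5}\right)^{2} = \left(- \frac{39}{5} + u\right)^{2}$)
$J{\left(A \right)} = - \frac{8 A}{-121 + A}$ ($J{\left(A \right)} = - 4 \frac{A + A}{A - 121} = - 4 \frac{2 A}{-121 + A} = - \frac{8 A}{-121 + A}$)
$- \frac{10435}{J{\left(s{\left(a \right)} \right)}} = - \frac{10435}{\left(-8\right) \frac{\left(-39 + 5 \left(- \frac{1}{2}\right)\right)^{2}}{25} \frac{1}{-121 + \frac{\left(-39 + 5 \left(- \frac{1}{2}\right)\right)^{2}}{25}}} = - \frac{10435}{\left(-8\right) \frac{\left(-39 - \frac{5}{2}\right)^{2}}{25} \frac{1}{-121 + \frac{\left(-39 - \frac{5}{2}\right)^{2}}{25}}} = - \frac{10435}{\left(-8\right) \frac{\left(- \frac{83}{2}\right)^{2}}{25} \frac{1}{-121 + \frac{\left(- \frac{83}{2}\right)^{2}}{25}}} = - \frac{10435}{\left(-8\right) \frac{1}{25} \cdot \frac{6889}{4} \frac{1}{-121 + \frac{1}{25} \cdot \frac{6889}{4}}} = - \frac{10435}{\left(-8\right) \frac{6889}{100} \frac{1}{-121 + \frac{6889}{100}}} = - \frac{10435}{\left(-8\right) \frac{6889}{100} \frac{1}{- \frac{5211}{100}}} = - \frac{10435}{\left(-8\right) \frac{6889}{100} \left(- \frac{100}{5211}\right)} = - \frac{10435}{\frac{55112}{5211}} = \left(-10435\right) \frac{5211}{55112} = - \frac{54376785}{55112}$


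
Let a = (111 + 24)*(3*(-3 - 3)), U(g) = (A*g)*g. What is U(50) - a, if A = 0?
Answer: 2430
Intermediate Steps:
U(g) = 0 (U(g) = (0*g)*g = 0*g = 0)
a = -2430 (a = 135*(3*(-6)) = 135*(-18) = -2430)
U(50) - a = 0 - 1*(-2430) = 0 + 2430 = 2430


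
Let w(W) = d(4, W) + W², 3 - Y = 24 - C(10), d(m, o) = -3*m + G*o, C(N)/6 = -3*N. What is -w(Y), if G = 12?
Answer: -37977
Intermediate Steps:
C(N) = -18*N (C(N) = 6*(-3*N) = -18*N)
d(m, o) = -3*m + 12*o
Y = -201 (Y = 3 - (24 - (-18)*10) = 3 - (24 - 1*(-180)) = 3 - (24 + 180) = 3 - 1*204 = 3 - 204 = -201)
w(W) = -12 + W² + 12*W (w(W) = (-3*4 + 12*W) + W² = (-12 + 12*W) + W² = -12 + W² + 12*W)
-w(Y) = -(-12 + (-201)² + 12*(-201)) = -(-12 + 40401 - 2412) = -1*37977 = -37977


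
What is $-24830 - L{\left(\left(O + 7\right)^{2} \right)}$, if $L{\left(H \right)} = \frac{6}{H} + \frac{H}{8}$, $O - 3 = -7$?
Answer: $- \frac{595963}{24} \approx -24832.0$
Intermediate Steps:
$O = -4$ ($O = 3 - 7 = -4$)
$L{\left(H \right)} = \frac{6}{H} + \frac{H}{8}$ ($L{\left(H \right)} = \frac{6}{H} + H \frac{1}{8} = \frac{6}{H} + \frac{H}{8}$)
$-24830 - L{\left(\left(O + 7\right)^{2} \right)} = -24830 - \left(\frac{6}{\left(-4 + 7\right)^{2}} + \frac{\left(-4 + 7\right)^{2}}{8}\right) = -24830 - \left(\frac{6}{3^{2}} + \frac{3^{2}}{8}\right) = -24830 - \left(\frac{6}{9} + \frac{1}{8} \cdot 9\right) = -24830 - \left(6 \cdot \frac{1}{9} + \frac{9}{8}\right) = -24830 - \left(\frac{2}{3} + \frac{9}{8}\right) = -24830 - \frac{43}{24} = - \frac{595963}{24}$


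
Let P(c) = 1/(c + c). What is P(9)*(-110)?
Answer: -55/9 ≈ -6.1111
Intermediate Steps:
P(c) = 1/(2*c)
P(9)*(-110) = ((1/2)/9)*(-110) = ((1/2)*(1/9))*(-110) = (1/18)*(-110) = -55/9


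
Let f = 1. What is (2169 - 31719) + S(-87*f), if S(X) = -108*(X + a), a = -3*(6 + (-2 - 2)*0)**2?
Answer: -8490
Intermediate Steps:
a = -108 (a = -3*(6 - 4*0)**2 = -3*(6 + 0)**2 = -3*6**2 = -3*36 = -108)
S(X) = 11664 - 108*X (S(X) = -108*(X - 108) = -108*(-108 + X) = 11664 - 108*X)
(2169 - 31719) + S(-87*f) = (2169 - 31719) + (11664 - (-9396)) = -29550 + (11664 - 108*(-87)) = -29550 + (11664 + 9396) = -29550 + 21060 = -8490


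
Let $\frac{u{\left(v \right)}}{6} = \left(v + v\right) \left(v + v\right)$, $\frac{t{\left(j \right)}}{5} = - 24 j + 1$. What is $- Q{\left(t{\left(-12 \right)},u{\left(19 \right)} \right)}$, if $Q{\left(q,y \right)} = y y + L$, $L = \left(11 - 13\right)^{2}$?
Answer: $-75064900$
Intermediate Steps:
$L = 4$ ($L = \left(-2\right)^{2} = 4$)
$t{\left(j \right)} = 5 - 120 j$ ($t{\left(j \right)} = 5 \left(- 24 j + 1\right) = 5 \left(1 - 24 j\right) = 5 - 120 j$)
$u{\left(v \right)} = 24 v^{2}$ ($u{\left(v \right)} = 6 \left(v + v\right) \left(v + v\right) = 6 \cdot 2 v 2 v = 6 \cdot 4 v^{2} = 24 v^{2}$)
$Q{\left(q,y \right)} = 4 + y^{2}$ ($Q{\left(q,y \right)} = y y + 4 = y^{2} + 4 = 4 + y^{2}$)
$- Q{\left(t{\left(-12 \right)},u{\left(19 \right)} \right)} = - (4 + \left(24 \cdot 19^{2}\right)^{2}) = - (4 + \left(24 \cdot 361\right)^{2}) = - (4 + 8664^{2}) = - (4 + 75064896) = \left(-1\right) 75064900 = -75064900$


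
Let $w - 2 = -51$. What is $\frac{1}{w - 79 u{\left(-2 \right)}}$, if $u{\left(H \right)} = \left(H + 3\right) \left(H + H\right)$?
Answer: $\frac{1}{267} \approx 0.0037453$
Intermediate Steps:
$w = -49$ ($w = 2 - 51 = -49$)
$u{\left(H \right)} = 2 H \left(3 + H\right)$ ($u{\left(H \right)} = \left(3 + H\right) 2 H = 2 H \left(3 + H\right)$)
$\frac{1}{w - 79 u{\left(-2 \right)}} = \frac{1}{-49 - 79 \cdot 2 \left(-2\right) \left(3 - 2\right)} = \frac{1}{-49 - 79 \cdot 2 \left(-2\right) 1} = \frac{1}{-49 - -316} = \frac{1}{-49 + 316} = \frac{1}{267}$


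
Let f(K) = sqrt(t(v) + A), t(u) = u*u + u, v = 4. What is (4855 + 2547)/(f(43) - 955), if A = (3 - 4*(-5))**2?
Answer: -3534455/455738 - 11103*sqrt(61)/455738 ≈ -7.9457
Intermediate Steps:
A = 529 (A = (3 + 20)**2 = 23**2 = 529)
t(u) = u + u**2 (t(u) = u**2 + u = u + u**2)
f(K) = 3*sqrt(61) (f(K) = sqrt(4*(1 + 4) + 529) = sqrt(4*5 + 529) = sqrt(20 + 529) = sqrt(549) = 3*sqrt(61))
(4855 + 2547)/(f(43) - 955) = (4855 + 2547)/(3*sqrt(61) - 955) = 7402/(-955 + 3*sqrt(61))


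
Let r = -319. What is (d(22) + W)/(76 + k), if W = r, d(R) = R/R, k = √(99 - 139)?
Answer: -3021/727 + 159*I*√10/1454 ≈ -4.1554 + 0.34581*I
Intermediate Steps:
k = 2*I*√10 (k = √(-40) = 2*I*√10 ≈ 6.3246*I)
d(R) = 1
W = -319
(d(22) + W)/(76 + k) = (1 - 319)/(76 + 2*I*√10) = -318/(76 + 2*I*√10)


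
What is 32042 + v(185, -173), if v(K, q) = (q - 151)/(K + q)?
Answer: 32015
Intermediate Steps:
v(K, q) = (-151 + q)/(K + q)
32042 + v(185, -173) = 32042 + (-151 - 173)/(185 - 173) = 32042 - 324/12 = 32042 + (1/12)*(-324) = 32042 - 27 = 32015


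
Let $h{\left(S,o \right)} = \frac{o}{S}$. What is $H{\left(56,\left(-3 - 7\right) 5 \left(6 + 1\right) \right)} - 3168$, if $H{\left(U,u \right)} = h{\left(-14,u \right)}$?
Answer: $-3143$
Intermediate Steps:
$H{\left(U,u \right)} = - \frac{u}{14}$ ($H{\left(U,u \right)} = \frac{u}{-14} = u \left(- \frac{1}{14}\right) = - \frac{u}{14}$)
$H{\left(56,\left(-3 - 7\right) 5 \left(6 + 1\right) \right)} - 3168 = - \frac{\left(-3 - 7\right) 5 \left(6 + 1\right)}{14} - 3168 = - \frac{\left(-10\right) 5 \cdot 7}{14} - 3168 = - \frac{\left(-10\right) 35}{14} - 3168 = \left(- \frac{1}{14}\right) \left(-350\right) - 3168 = 25 - 3168 = -3143$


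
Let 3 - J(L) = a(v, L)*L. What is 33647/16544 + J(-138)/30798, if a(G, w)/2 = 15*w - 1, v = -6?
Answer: -1403362381/84920352 ≈ -16.526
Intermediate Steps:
a(G, w) = -2 + 30*w (a(G, w) = 2*(15*w - 1) = 2*(-1 + 15*w) = -2 + 30*w)
J(L) = 3 - L*(-2 + 30*L) (J(L) = 3 - (-2 + 30*L)*L = 3 - L*(-2 + 30*L))
33647/16544 + J(-138)/30798 = 33647/16544 + (3 - 2*(-138)*(-1 + 15*(-138)))/30798 = 33647*(1/16544) + (3 - 2*(-138)*(-1 - 2070))*(1/30798) = 33647/16544 + (3 - 2*(-138)*(-2071))*(1/30798) = 33647/16544 + (3 - 571596)*(1/30798) = 33647/16544 - 571593*1/30798 = 33647/16544 - 190531/10266 = -1403362381/84920352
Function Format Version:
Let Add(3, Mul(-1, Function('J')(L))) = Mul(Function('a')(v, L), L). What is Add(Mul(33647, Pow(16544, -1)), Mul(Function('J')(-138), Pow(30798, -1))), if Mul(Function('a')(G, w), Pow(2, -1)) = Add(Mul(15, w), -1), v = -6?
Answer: Rational(-1403362381, 84920352) ≈ -16.526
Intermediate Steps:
Function('a')(G, w) = Add(-2, Mul(30, w)) (Function('a')(G, w) = Mul(2, Add(Mul(15, w), -1)) = Mul(2, Add(-1, Mul(15, w))) = Add(-2, Mul(30, w)))
Function('J')(L) = Add(3, Mul(-1, L, Add(-2, Mul(30, L)))) (Function('J')(L) = Add(3, Mul(-1, Mul(Add(-2, Mul(30, L)), L))) = Add(3, Mul(-1, Mul(L, Add(-2, Mul(30, L))))) = Add(3, Mul(-1, L, Add(-2, Mul(30, L)))))
Add(Mul(33647, Pow(16544, -1)), Mul(Function('J')(-138), Pow(30798, -1))) = Add(Mul(33647, Pow(16544, -1)), Mul(Add(3, Mul(-2, -138, Add(-1, Mul(15, -138)))), Pow(30798, -1))) = Add(Mul(33647, Rational(1, 16544)), Mul(Add(3, Mul(-2, -138, Add(-1, -2070))), Rational(1, 30798))) = Add(Rational(33647, 16544), Mul(Add(3, Mul(-2, -138, -2071)), Rational(1, 30798))) = Add(Rational(33647, 16544), Mul(Add(3, -571596), Rational(1, 30798))) = Add(Rational(33647, 16544), Mul(-571593, Rational(1, 30798))) = Add(Rational(33647, 16544), Rational(-190531, 10266)) = Rational(-1403362381, 84920352)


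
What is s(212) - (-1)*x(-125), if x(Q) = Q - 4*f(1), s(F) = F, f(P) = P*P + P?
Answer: 79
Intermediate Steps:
f(P) = P + P² (f(P) = P² + P = P + P²)
x(Q) = -8 + Q (x(Q) = Q - 4*(1 + 1) = Q - 4*2 = Q - 8 = -8 + Q)
s(212) - (-1)*x(-125) = 212 - (-1)*(-8 - 125) = 212 - (-1)*(-133) = 212 - 1*133 = 212 - 133 = 79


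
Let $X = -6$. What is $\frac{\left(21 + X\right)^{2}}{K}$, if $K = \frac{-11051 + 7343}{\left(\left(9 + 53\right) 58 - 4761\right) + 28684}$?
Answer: $- \frac{687975}{412} \approx -1669.8$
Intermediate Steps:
$K = - \frac{1236}{9173}$ ($K = - \frac{3708}{\left(62 \cdot 58 - 4761\right) + 28684} = - \frac{3708}{\left(3596 - 4761\right) + 28684} = - \frac{3708}{-1165 + 28684} = - \frac{3708}{27519} = \left(-3708\right) \frac{1}{27519} = - \frac{1236}{9173} \approx -0.13474$)
$\frac{\left(21 + X\right)^{2}}{K} = \frac{\left(21 - 6\right)^{2}}{- \frac{1236}{9173}} = 15^{2} \left(- \frac{9173}{1236}\right) = 225 \left(- \frac{9173}{1236}\right) = - \frac{687975}{412}$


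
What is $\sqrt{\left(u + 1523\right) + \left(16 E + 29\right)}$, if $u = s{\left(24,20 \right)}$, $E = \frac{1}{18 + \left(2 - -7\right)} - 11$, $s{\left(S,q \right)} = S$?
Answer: $\frac{2 \sqrt{28362}}{9} \approx 37.424$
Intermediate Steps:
$E = - \frac{296}{27}$ ($E = \frac{1}{18 + \left(2 + 7\right)} - 11 = \frac{1}{18 + 9} - 11 = \frac{1}{27} - 11 = - \frac{296}{27} \approx -10.963$)
$u = 24$
$\sqrt{\left(u + 1523\right) + \left(16 E + 29\right)} = \sqrt{\left(24 + 1523\right) + \left(16 \left(- \frac{296}{27}\right) + 29\right)} = \sqrt{1547 + \left(- \frac{4736}{27} + 29\right)} = \sqrt{1547 - \frac{3953}{27}} = \sqrt{\frac{37816}{27}} = \frac{2 \sqrt{28362}}{9}$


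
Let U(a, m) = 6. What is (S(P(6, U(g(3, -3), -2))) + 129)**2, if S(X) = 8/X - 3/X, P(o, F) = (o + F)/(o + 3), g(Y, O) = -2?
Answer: 281961/16 ≈ 17623.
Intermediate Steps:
P(o, F) = (F + o)/(3 + o)
S(X) = 5/X
(S(P(6, U(g(3, -3), -2))) + 129)**2 = (5/(((6 + 6)/(3 + 6))) + 129)**2 = (5/((12/9)) + 129)**2 = (5/(((1/9)*12)) + 129)**2 = (5/(4/3) + 129)**2 = (5*(3/4) + 129)**2 = (15/4 + 129)**2 = (531/4)**2 = 281961/16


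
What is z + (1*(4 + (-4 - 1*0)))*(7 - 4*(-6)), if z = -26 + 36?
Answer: 10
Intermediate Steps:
z = 10
z + (1*(4 + (-4 - 1*0)))*(7 - 4*(-6)) = 10 + (1*(4 + (-4 - 1*0)))*(7 - 4*(-6)) = 10 + (1*(4 + (-4 + 0)))*(7 + 24) = 10 + (1*(4 - 4))*31 = 10 + (1*0)*31 = 10 + 0*31 = 10 + 0 = 10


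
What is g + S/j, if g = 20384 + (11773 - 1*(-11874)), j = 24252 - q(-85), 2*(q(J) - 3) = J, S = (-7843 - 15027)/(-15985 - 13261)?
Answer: 31280908524349/710429209 ≈ 44031.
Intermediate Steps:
S = 11435/14623 (S = -22870/(-29246) = -22870*(-1/29246) = 11435/14623 ≈ 0.78199)
q(J) = 3 + J/2
j = 48583/2 (j = 24252 - (3 + (1/2)*(-85)) = 24252 - (3 - 85/2) = 24252 - 1*(-79/2) = 24252 + 79/2 = 48583/2 ≈ 24292.)
g = 44031 (g = 20384 + (11773 + 11874) = 20384 + 23647 = 44031)
g + S/j = 44031 + 11435/(14623*(48583/2)) = 44031 + (11435/14623)*(2/48583) = 44031 + 22870/710429209 = 31280908524349/710429209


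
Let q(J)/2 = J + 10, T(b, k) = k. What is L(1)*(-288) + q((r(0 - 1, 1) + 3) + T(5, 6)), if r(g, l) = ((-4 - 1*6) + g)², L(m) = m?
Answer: -8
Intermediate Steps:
r(g, l) = (-10 + g)² (r(g, l) = ((-4 - 6) + g)² = (-10 + g)²)
q(J) = 20 + 2*J (q(J) = 2*(J + 10) = 2*(10 + J) = 20 + 2*J)
L(1)*(-288) + q((r(0 - 1, 1) + 3) + T(5, 6)) = 1*(-288) + (20 + 2*(((-10 + (0 - 1))² + 3) + 6)) = -288 + (20 + 2*(((-10 - 1)² + 3) + 6)) = -288 + (20 + 2*(((-11)² + 3) + 6)) = -288 + (20 + 2*((121 + 3) + 6)) = -288 + (20 + 2*(124 + 6)) = -288 + (20 + 2*130) = -288 + (20 + 260) = -288 + 280 = -8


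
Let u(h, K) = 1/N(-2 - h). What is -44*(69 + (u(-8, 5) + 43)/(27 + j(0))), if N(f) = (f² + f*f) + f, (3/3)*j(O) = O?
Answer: -3270718/1053 ≈ -3106.1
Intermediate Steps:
j(O) = O
N(f) = f + 2*f² (N(f) = (f² + f²) + f = 2*f² + f = f + 2*f²)
u(h, K) = 1/((-3 - 2*h)*(-2 - h)) (u(h, K) = 1/((-2 - h)*(1 + 2*(-2 - h))) = 1/((-2 - h)*(1 + (-4 - 2*h))) = 1/((-2 - h)*(-3 - 2*h)) = 1/((-3 - 2*h)*(-2 - h)))
-44*(69 + (u(-8, 5) + 43)/(27 + j(0))) = -44*(69 + (1/((2 - 8)*(3 + 2*(-8))) + 43)/(27 + 0)) = -44*(69 + (1/((-6)*(3 - 16)) + 43)/27) = -44*(69 + (-⅙/(-13) + 43)*(1/27)) = -44*(69 + (-⅙*(-1/13) + 43)*(1/27)) = -44*(69 + (1/78 + 43)*(1/27)) = -44*(69 + (3355/78)*(1/27)) = -44*(69 + 3355/2106) = -44*148669/2106 = -3270718/1053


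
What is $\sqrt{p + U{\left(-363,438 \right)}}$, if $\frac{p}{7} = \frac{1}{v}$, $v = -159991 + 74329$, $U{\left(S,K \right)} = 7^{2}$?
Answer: $\frac{29 \sqrt{47504338}}{28554} \approx 7.0$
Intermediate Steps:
$U{\left(S,K \right)} = 49$
$v = -85662$
$p = - \frac{7}{85662}$ ($p = \frac{7}{-85662} = 7 \left(- \frac{1}{85662}\right) = - \frac{7}{85662} \approx -8.1717 \cdot 10^{-5}$)
$\sqrt{p + U{\left(-363,438 \right)}} = \sqrt{- \frac{7}{85662} + 49} = \sqrt{\frac{4197431}{85662}} = \frac{29 \sqrt{47504338}}{28554}$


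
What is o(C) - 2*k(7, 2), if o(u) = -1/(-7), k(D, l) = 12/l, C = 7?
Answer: -83/7 ≈ -11.857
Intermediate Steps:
o(u) = 1/7 (o(u) = -1*(-1/7) = 1/7)
o(C) - 2*k(7, 2) = 1/7 - 24/2 = 1/7 - 2*6 = 1/7 - 12 = -83/7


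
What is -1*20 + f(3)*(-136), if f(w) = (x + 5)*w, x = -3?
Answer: -836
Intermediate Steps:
f(w) = 2*w (f(w) = (-3 + 5)*w = 2*w)
-1*20 + f(3)*(-136) = -1*20 + (2*3)*(-136) = -20 + 6*(-136) = -20 - 816 = -836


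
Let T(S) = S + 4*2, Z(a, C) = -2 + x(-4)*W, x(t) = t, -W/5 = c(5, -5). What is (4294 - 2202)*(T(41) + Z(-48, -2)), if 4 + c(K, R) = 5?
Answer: 140164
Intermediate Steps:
c(K, R) = 1 (c(K, R) = -4 + 5 = 1)
W = -5 (W = -5*1 = -5)
Z(a, C) = 18 (Z(a, C) = -2 - 4*(-5) = -2 + 20 = 18)
T(S) = 8 + S (T(S) = S + 8 = 8 + S)
(4294 - 2202)*(T(41) + Z(-48, -2)) = (4294 - 2202)*((8 + 41) + 18) = 2092*(49 + 18) = 2092*67 = 140164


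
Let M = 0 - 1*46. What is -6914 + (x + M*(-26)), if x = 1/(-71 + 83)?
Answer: -68615/12 ≈ -5717.9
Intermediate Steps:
M = -46 (M = 0 - 46 = -46)
x = 1/12 ≈ 0.083333
-6914 + (x + M*(-26)) = -6914 + (1/12 - 46*(-26)) = -6914 + (1/12 + 1196) = -6914 + 14353/12 = -68615/12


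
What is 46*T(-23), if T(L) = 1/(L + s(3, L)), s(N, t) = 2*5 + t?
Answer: -23/18 ≈ -1.2778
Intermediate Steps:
s(N, t) = 10 + t
T(L) = 1/(10 + 2*L) (T(L) = 1/(L + (10 + L)) = 1/(10 + 2*L))
46*T(-23) = 46*(1/(2*(5 - 23))) = 46*((½)/(-18)) = 46*((½)*(-1/18)) = 46*(-1/36) = -23/18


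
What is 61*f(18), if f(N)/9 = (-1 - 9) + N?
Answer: 4392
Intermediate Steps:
f(N) = -90 + 9*N (f(N) = 9*((-1 - 9) + N) = 9*(-10 + N) = -90 + 9*N)
61*f(18) = 61*(-90 + 9*18) = 61*(-90 + 162) = 61*72 = 4392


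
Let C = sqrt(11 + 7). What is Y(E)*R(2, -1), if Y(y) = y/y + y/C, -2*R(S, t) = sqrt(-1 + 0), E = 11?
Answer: I*(-6 - 11*sqrt(2))/12 ≈ -1.7964*I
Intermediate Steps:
C = 3*sqrt(2) (C = sqrt(18) = 3*sqrt(2) ≈ 4.2426)
R(S, t) = -I/2 (R(S, t) = -sqrt(-1 + 0)/2 = -I/2)
Y(y) = 1 + y*sqrt(2)/6 (Y(y) = y/y + y/((3*sqrt(2))) = 1 + y*(sqrt(2)/6) = 1 + y*sqrt(2)/6)
Y(E)*R(2, -1) = (1 + (1/6)*11*sqrt(2))*(-I/2) = (1 + 11*sqrt(2)/6)*(-I/2) = -I*(1 + 11*sqrt(2)/6)/2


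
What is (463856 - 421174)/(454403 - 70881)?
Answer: 21341/191761 ≈ 0.11129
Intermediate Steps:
(463856 - 421174)/(454403 - 70881) = 42682/383522 = 42682*(1/383522) = 21341/191761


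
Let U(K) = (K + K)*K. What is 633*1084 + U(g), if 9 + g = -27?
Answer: 688764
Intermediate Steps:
g = -36 (g = -9 - 27 = -36)
U(K) = 2*K**2 (U(K) = (2*K)*K = 2*K**2)
633*1084 + U(g) = 633*1084 + 2*(-36)**2 = 686172 + 2*1296 = 686172 + 2592 = 688764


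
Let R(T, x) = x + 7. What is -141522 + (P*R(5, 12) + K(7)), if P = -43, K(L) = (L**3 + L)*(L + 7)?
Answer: -137439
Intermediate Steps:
R(T, x) = 7 + x
K(L) = (7 + L)*(L + L**3) (K(L) = (L + L**3)*(7 + L) = (7 + L)*(L + L**3))
-141522 + (P*R(5, 12) + K(7)) = -141522 + (-43*(7 + 12) + 7*(7 + 7 + 7**3 + 7*7**2)) = -141522 + (-43*19 + 7*(7 + 7 + 343 + 7*49)) = -141522 + (-817 + 7*(7 + 7 + 343 + 343)) = -141522 + (-817 + 7*700) = -141522 + (-817 + 4900) = -141522 + 4083 = -137439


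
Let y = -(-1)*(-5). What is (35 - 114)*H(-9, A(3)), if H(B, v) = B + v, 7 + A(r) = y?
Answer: 1659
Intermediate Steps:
y = -5 (y = -1*5 = -5)
A(r) = -12 (A(r) = -7 - 5 = -12)
(35 - 114)*H(-9, A(3)) = (35 - 114)*(-9 - 12) = -79*(-21) = 1659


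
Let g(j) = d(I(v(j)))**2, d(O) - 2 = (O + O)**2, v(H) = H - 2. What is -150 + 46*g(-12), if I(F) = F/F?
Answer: 1506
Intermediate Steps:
v(H) = -2 + H
I(F) = 1
d(O) = 2 + 4*O**2 (d(O) = 2 + (O + O)**2 = 2 + (2*O)**2 = 2 + 4*O**2)
g(j) = 36 (g(j) = (2 + 4*1**2)**2 = (2 + 4*1)**2 = (2 + 4)**2 = 6**2 = 36)
-150 + 46*g(-12) = -150 + 46*36 = -150 + 1656 = 1506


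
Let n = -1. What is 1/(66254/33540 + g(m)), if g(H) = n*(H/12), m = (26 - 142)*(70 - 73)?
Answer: -16770/453203 ≈ -0.037003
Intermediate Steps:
m = 348 (m = -116*(-3) = 348)
g(H) = -H/12
1/(66254/33540 + g(m)) = 1/(66254/33540 - 1/12*348) = 1/(66254*(1/33540) - 29) = 1/(33127/16770 - 29) = 1/(-453203/16770) = -16770/453203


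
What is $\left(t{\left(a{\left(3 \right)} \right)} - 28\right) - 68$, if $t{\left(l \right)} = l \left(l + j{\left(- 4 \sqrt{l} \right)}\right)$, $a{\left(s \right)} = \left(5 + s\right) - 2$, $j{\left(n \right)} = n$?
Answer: $-60 - 24 \sqrt{6} \approx -118.79$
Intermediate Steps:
$a{\left(s \right)} = 3 + s$
$t{\left(l \right)} = l \left(l - 4 \sqrt{l}\right)$
$\left(t{\left(a{\left(3 \right)} \right)} - 28\right) - 68 = \left(\left(\left(3 + 3\right)^{2} - 4 \left(3 + 3\right)^{\frac{3}{2}}\right) - 28\right) - 68 = \left(\left(6^{2} - 4 \cdot 6^{\frac{3}{2}}\right) - 28\right) - 68 = \left(\left(36 - 4 \cdot 6 \sqrt{6}\right) - 28\right) - 68 = \left(\left(36 - 24 \sqrt{6}\right) - 28\right) - 68 = \left(8 - 24 \sqrt{6}\right) - 68 = -60 - 24 \sqrt{6}$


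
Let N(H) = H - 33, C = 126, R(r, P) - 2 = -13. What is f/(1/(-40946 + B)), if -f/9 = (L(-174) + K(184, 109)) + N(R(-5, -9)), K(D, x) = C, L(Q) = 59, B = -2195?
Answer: 54745929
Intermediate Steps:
R(r, P) = -11 (R(r, P) = 2 - 13 = -11)
K(D, x) = 126
N(H) = -33 + H
f = -1269 (f = -9*((59 + 126) + (-33 - 11)) = -9*(185 - 44) = -9*141 = -1269)
f/(1/(-40946 + B)) = -1269/(1/(-40946 - 2195)) = -1269/(1/(-43141)) = -1269/(-1/43141) = -1269*(-43141) = 54745929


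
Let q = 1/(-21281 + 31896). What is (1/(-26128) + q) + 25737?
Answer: 7138124022153/277348720 ≈ 25737.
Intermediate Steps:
q = 1/10615 ≈ 9.4206e-5
(1/(-26128) + q) + 25737 = (1/(-26128) + 1/10615) + 25737 = (-1/26128 + 1/10615) + 25737 = 15513/277348720 + 25737 = 7138124022153/277348720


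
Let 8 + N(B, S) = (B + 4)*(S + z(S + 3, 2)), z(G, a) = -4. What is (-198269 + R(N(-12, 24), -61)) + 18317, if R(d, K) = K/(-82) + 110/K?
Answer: -900125203/5002 ≈ -1.7995e+5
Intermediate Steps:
N(B, S) = -8 + (-4 + S)*(4 + B) (N(B, S) = -8 + (B + 4)*(S - 4) = -8 + (4 + B)*(-4 + S) = -8 + (-4 + S)*(4 + B))
R(d, K) = 110/K - K/82 (R(d, K) = K*(-1/82) + 110/K = -K/82 + 110/K = 110/K - K/82)
(-198269 + R(N(-12, 24), -61)) + 18317 = (-198269 + (110/(-61) - 1/82*(-61))) + 18317 = (-198269 + (110*(-1/61) + 61/82)) + 18317 = (-198269 + (-110/61 + 61/82)) + 18317 = (-198269 - 5299/5002) + 18317 = -991746837/5002 + 18317 = -900125203/5002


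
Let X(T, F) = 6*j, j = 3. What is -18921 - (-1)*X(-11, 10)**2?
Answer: -18597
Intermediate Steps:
X(T, F) = 18 (X(T, F) = 6*3 = 18)
-18921 - (-1)*X(-11, 10)**2 = -18921 - (-1)*18**2 = -18921 - (-1)*324 = -18921 - 1*(-324) = -18921 + 324 = -18597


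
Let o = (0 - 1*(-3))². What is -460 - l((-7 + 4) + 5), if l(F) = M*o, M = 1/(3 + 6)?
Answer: -461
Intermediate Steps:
o = 9 (o = (0 + 3)² = 3² = 9)
M = ⅑ (M = 1/9 = ⅑ ≈ 0.11111)
l(F) = 1 (l(F) = (⅑)*9 = 1)
-460 - l((-7 + 4) + 5) = -460 - 1*1 = -460 - 1 = -461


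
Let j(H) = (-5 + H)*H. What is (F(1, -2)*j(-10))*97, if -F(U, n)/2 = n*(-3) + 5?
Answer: -320100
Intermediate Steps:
j(H) = H*(-5 + H)
F(U, n) = -10 + 6*n (F(U, n) = -2*(n*(-3) + 5) = -2*(-3*n + 5) = -2*(5 - 3*n) = -10 + 6*n)
(F(1, -2)*j(-10))*97 = ((-10 + 6*(-2))*(-10*(-5 - 10)))*97 = ((-10 - 12)*(-10*(-15)))*97 = -22*150*97 = -3300*97 = -320100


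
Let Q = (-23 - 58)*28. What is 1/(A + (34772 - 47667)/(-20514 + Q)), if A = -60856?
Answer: -22782/1386408497 ≈ -1.6432e-5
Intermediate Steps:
Q = -2268 (Q = -81*28 = -2268)
1/(A + (34772 - 47667)/(-20514 + Q)) = 1/(-60856 + (34772 - 47667)/(-20514 - 2268)) = 1/(-60856 - 12895/(-22782)) = 1/(-60856 - 12895*(-1/22782)) = 1/(-60856 + 12895/22782) = 1/(-1386408497/22782) = -22782/1386408497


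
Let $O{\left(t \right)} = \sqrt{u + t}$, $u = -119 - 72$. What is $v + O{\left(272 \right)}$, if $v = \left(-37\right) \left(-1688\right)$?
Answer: $62465$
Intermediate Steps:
$u = -191$
$O{\left(t \right)} = \sqrt{-191 + t}$
$v = 62456$
$v + O{\left(272 \right)} = 62456 + \sqrt{-191 + 272} = 62456 + \sqrt{81} = 62456 + 9 = 62465$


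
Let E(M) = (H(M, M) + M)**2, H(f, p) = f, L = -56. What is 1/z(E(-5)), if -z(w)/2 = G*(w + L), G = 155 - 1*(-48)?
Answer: -1/17864 ≈ -5.5978e-5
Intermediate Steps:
G = 203 (G = 155 + 48 = 203)
E(M) = 4*M**2 (E(M) = (M + M)**2 = (2*M)**2 = 4*M**2)
z(w) = 22736 - 406*w (z(w) = -406*(w - 56) = -406*(-56 + w) = -2*(-11368 + 203*w) = 22736 - 406*w)
1/z(E(-5)) = 1/(22736 - 1624*(-5)**2) = 1/(22736 - 1624*25) = 1/(22736 - 406*100) = 1/(22736 - 40600) = 1/(-17864) = -1/17864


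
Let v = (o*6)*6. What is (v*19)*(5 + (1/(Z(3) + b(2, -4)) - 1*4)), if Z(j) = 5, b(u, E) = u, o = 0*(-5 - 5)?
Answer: 0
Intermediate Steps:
o = 0 (o = 0*(-10) = 0)
v = 0 (v = (0*6)*6 = 0*6 = 0)
(v*19)*(5 + (1/(Z(3) + b(2, -4)) - 1*4)) = (0*19)*(5 + (1/(5 + 2) - 1*4)) = 0*(5 + (1/7 - 4)) = 0*(5 + (⅐ - 4)) = 0*(5 - 27/7) = 0*(8/7) = 0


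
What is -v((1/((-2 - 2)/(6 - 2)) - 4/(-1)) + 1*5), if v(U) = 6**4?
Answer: -1296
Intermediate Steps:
v(U) = 1296
-v((1/((-2 - 2)/(6 - 2)) - 4/(-1)) + 1*5) = -1*1296 = -1296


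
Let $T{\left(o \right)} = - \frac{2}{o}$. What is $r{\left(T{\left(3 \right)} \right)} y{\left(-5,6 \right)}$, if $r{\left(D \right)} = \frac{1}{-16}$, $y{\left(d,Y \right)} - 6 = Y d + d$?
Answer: $\frac{29}{16} \approx 1.8125$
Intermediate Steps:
$y{\left(d,Y \right)} = 6 + d + Y d$ ($y{\left(d,Y \right)} = 6 + \left(Y d + d\right) = 6 + \left(d + Y d\right) = 6 + d + Y d$)
$r{\left(D \right)} = - \frac{1}{16}$
$r{\left(T{\left(3 \right)} \right)} y{\left(-5,6 \right)} = - \frac{6 - 5 + 6 \left(-5\right)}{16} = - \frac{6 - 5 - 30}{16} = \left(- \frac{1}{16}\right) \left(-29\right) = \frac{29}{16}$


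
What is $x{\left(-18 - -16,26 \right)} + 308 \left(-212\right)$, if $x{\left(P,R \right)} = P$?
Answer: $-65298$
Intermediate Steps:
$x{\left(-18 - -16,26 \right)} + 308 \left(-212\right) = \left(-18 - -16\right) + 308 \left(-212\right) = \left(-18 + 16\right) - 65296 = -2 - 65296 = -65298$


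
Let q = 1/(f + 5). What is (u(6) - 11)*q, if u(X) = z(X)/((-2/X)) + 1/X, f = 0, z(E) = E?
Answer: -173/30 ≈ -5.7667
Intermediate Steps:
u(X) = 1/X - X²/2 (u(X) = X/((-2/X)) + 1/X = X*(-X/2) + 1/X = -X²/2 + 1/X = 1/X - X²/2)
q = ⅕ (q = 1/(0 + 5) = 1/5 = ⅕ ≈ 0.20000)
(u(6) - 11)*q = ((½)*(2 - 1*6³)/6 - 11)*(⅕) = ((½)*(⅙)*(2 - 1*216) - 11)*(⅕) = ((½)*(⅙)*(2 - 216) - 11)*(⅕) = ((½)*(⅙)*(-214) - 11)*(⅕) = (-107/6 - 11)*(⅕) = -173/6*⅕ = -173/30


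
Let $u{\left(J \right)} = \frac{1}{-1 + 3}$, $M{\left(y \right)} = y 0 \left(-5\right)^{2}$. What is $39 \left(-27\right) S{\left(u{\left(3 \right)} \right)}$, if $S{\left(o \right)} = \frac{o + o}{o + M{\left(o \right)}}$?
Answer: $-2106$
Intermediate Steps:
$M{\left(y \right)} = 0$ ($M{\left(y \right)} = 0 \cdot 25 = 0$)
$u{\left(J \right)} = \frac{1}{2}$
$S{\left(o \right)} = 2$ ($S{\left(o \right)} = \frac{o + o}{o + 0} = \frac{2 o}{o} = 2$)
$39 \left(-27\right) S{\left(u{\left(3 \right)} \right)} = 39 \left(-27\right) 2 = \left(-1053\right) 2 = -2106$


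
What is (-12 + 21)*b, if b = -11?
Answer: -99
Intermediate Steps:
(-12 + 21)*b = (-12 + 21)*(-11) = 9*(-11) = -99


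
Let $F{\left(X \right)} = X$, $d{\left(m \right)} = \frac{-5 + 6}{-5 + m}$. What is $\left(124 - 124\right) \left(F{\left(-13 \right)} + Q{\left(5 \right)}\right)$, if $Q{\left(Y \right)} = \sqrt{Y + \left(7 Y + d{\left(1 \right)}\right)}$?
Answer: $0$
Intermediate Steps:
$d{\left(m \right)} = \frac{1}{-5 + m}$ ($d{\left(m \right)} = 1 \frac{1}{-5 + m} = \frac{1}{-5 + m}$)
$Q{\left(Y \right)} = \sqrt{- \frac{1}{4} + 8 Y}$ ($Q{\left(Y \right)} = \sqrt{Y + \left(7 Y + \frac{1}{-5 + 1}\right)} = \sqrt{Y + \left(7 Y + \frac{1}{-4}\right)} = \sqrt{Y + \left(7 Y - \frac{1}{4}\right)} = \sqrt{Y + \left(- \frac{1}{4} + 7 Y\right)} = \sqrt{- \frac{1}{4} + 8 Y}$)
$\left(124 - 124\right) \left(F{\left(-13 \right)} + Q{\left(5 \right)}\right) = \left(124 - 124\right) \left(-13 + \frac{\sqrt{-1 + 32 \cdot 5}}{2}\right) = \left(124 - 124\right) \left(-13 + \frac{\sqrt{-1 + 160}}{2}\right) = 0 \left(-13 + \frac{\sqrt{159}}{2}\right) = 0$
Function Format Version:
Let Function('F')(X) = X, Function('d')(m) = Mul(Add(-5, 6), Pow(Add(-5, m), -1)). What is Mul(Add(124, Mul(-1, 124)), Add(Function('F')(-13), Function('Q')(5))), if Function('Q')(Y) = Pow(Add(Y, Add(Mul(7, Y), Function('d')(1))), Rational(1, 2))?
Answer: 0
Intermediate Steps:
Function('d')(m) = Pow(Add(-5, m), -1) (Function('d')(m) = Mul(1, Pow(Add(-5, m), -1)) = Pow(Add(-5, m), -1))
Function('Q')(Y) = Pow(Add(Rational(-1, 4), Mul(8, Y)), Rational(1, 2)) (Function('Q')(Y) = Pow(Add(Y, Add(Mul(7, Y), Pow(Add(-5, 1), -1))), Rational(1, 2)) = Pow(Add(Y, Add(Mul(7, Y), Pow(-4, -1))), Rational(1, 2)) = Pow(Add(Y, Add(Mul(7, Y), Rational(-1, 4))), Rational(1, 2)) = Pow(Add(Y, Add(Rational(-1, 4), Mul(7, Y))), Rational(1, 2)) = Pow(Add(Rational(-1, 4), Mul(8, Y)), Rational(1, 2)))
Mul(Add(124, Mul(-1, 124)), Add(Function('F')(-13), Function('Q')(5))) = Mul(Add(124, Mul(-1, 124)), Add(-13, Mul(Rational(1, 2), Pow(Add(-1, Mul(32, 5)), Rational(1, 2))))) = Mul(Add(124, -124), Add(-13, Mul(Rational(1, 2), Pow(Add(-1, 160), Rational(1, 2))))) = Mul(0, Add(-13, Mul(Rational(1, 2), Pow(159, Rational(1, 2))))) = 0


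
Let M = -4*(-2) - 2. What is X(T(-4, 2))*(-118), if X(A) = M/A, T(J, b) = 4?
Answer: -177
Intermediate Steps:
M = 6 (M = 8 - 2 = 6)
X(A) = 6/A
X(T(-4, 2))*(-118) = (6/4)*(-118) = (6*(1/4))*(-118) = (3/2)*(-118) = -177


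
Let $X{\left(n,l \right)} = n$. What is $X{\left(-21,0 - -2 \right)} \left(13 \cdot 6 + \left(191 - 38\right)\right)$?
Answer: $-4851$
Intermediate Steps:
$X{\left(-21,0 - -2 \right)} \left(13 \cdot 6 + \left(191 - 38\right)\right) = - 21 \left(13 \cdot 6 + \left(191 - 38\right)\right) = - 21 \left(78 + 153\right) = \left(-21\right) 231 = -4851$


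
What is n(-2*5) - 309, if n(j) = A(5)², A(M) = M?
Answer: -284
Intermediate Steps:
n(j) = 25 (n(j) = 5² = 25)
n(-2*5) - 309 = 25 - 309 = -284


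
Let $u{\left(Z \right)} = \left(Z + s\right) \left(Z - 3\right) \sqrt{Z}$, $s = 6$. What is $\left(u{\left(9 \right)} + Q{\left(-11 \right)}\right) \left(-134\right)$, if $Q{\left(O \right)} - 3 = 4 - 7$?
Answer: $-36180$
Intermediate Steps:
$Q{\left(O \right)} = 0$ ($Q{\left(O \right)} = 3 + \left(4 - 7\right) = 3 - 3 = 0$)
$u{\left(Z \right)} = \sqrt{Z} \left(-3 + Z\right) \left(6 + Z\right)$ ($u{\left(Z \right)} = \left(Z + 6\right) \left(Z - 3\right) \sqrt{Z} = \left(6 + Z\right) \left(-3 + Z\right) \sqrt{Z} = \left(-3 + Z\right) \left(6 + Z\right) \sqrt{Z} = \sqrt{Z} \left(-3 + Z\right) \left(6 + Z\right)$)
$\left(u{\left(9 \right)} + Q{\left(-11 \right)}\right) \left(-134\right) = \left(\sqrt{9} \left(-18 + 9^{2} + 3 \cdot 9\right) + 0\right) \left(-134\right) = \left(3 \left(-18 + 81 + 27\right) + 0\right) \left(-134\right) = \left(3 \cdot 90 + 0\right) \left(-134\right) = \left(270 + 0\right) \left(-134\right) = 270 \left(-134\right) = -36180$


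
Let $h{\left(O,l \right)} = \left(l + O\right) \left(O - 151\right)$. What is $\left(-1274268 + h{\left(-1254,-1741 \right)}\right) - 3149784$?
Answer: $-216077$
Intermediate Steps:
$h{\left(O,l \right)} = \left(-151 + O\right) \left(O + l\right)$ ($h{\left(O,l \right)} = \left(O + l\right) \left(-151 + O\right) = \left(-151 + O\right) \left(O + l\right)$)
$\left(-1274268 + h{\left(-1254,-1741 \right)}\right) - 3149784 = \left(-1274268 - \left(-2635459 - 1572516\right)\right) - 3149784 = \left(-1274268 + \left(1572516 + 189354 + 262891 + 2183214\right)\right) - 3149784 = \left(-1274268 + 4207975\right) - 3149784 = 2933707 - 3149784 = -216077$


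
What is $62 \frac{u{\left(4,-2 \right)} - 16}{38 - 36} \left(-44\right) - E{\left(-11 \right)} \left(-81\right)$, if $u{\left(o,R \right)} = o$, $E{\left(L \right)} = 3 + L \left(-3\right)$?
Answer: $19284$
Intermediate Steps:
$E{\left(L \right)} = 3 - 3 L$
$62 \frac{u{\left(4,-2 \right)} - 16}{38 - 36} \left(-44\right) - E{\left(-11 \right)} \left(-81\right) = 62 \frac{4 - 16}{38 - 36} \left(-44\right) - \left(3 - -33\right) \left(-81\right) = 62 \left(- \frac{12}{2}\right) \left(-44\right) - \left(3 + 33\right) \left(-81\right) = 62 \left(\left(-12\right) \frac{1}{2}\right) \left(-44\right) - 36 \left(-81\right) = 62 \left(-6\right) \left(-44\right) - -2916 = \left(-372\right) \left(-44\right) + 2916 = 16368 + 2916 = 19284$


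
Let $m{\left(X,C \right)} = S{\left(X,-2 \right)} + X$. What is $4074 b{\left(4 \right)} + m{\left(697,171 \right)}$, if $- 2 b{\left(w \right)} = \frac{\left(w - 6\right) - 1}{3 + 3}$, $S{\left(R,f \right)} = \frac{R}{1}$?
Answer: $\frac{4825}{2} \approx 2412.5$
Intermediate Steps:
$S{\left(R,f \right)} = R$ ($S{\left(R,f \right)} = R 1 = R$)
$b{\left(w \right)} = \frac{7}{12} - \frac{w}{12}$ ($b{\left(w \right)} = - \frac{\left(\left(w - 6\right) - 1\right) \frac{1}{3 + 3}}{2} = - \frac{\left(\left(w - 6\right) - 1\right) \frac{1}{6}}{2} = - \frac{\left(\left(-6 + w\right) - 1\right) \frac{1}{6}}{2} = - \frac{\left(-7 + w\right) \frac{1}{6}}{2} = - \frac{- \frac{7}{6} + \frac{w}{6}}{2} = \frac{7}{12} - \frac{w}{12}$)
$m{\left(X,C \right)} = 2 X$ ($m{\left(X,C \right)} = X + X = 2 X$)
$4074 b{\left(4 \right)} + m{\left(697,171 \right)} = 4074 \left(\frac{7}{12} - \frac{1}{3}\right) + 2 \cdot 697 = 4074 \left(\frac{7}{12} - \frac{1}{3}\right) + 1394 = 4074 \cdot \frac{1}{4} + 1394 = \frac{2037}{2} + 1394 = \frac{4825}{2}$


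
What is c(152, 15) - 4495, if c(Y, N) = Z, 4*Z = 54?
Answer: -8963/2 ≈ -4481.5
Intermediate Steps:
Z = 27/2 (Z = (1/4)*54 = 27/2 ≈ 13.500)
c(Y, N) = 27/2
c(152, 15) - 4495 = 27/2 - 4495 = -8963/2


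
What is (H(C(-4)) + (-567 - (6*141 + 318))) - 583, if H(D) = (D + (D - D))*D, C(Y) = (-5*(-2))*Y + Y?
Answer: -378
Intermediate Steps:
C(Y) = 11*Y (C(Y) = 10*Y + Y = 11*Y)
H(D) = D**2 (H(D) = (D + 0)*D = D*D = D**2)
(H(C(-4)) + (-567 - (6*141 + 318))) - 583 = ((11*(-4))**2 + (-567 - (6*141 + 318))) - 583 = ((-44)**2 + (-567 - (846 + 318))) - 583 = (1936 + (-567 - 1*1164)) - 583 = (1936 + (-567 - 1164)) - 583 = (1936 - 1731) - 583 = 205 - 583 = -378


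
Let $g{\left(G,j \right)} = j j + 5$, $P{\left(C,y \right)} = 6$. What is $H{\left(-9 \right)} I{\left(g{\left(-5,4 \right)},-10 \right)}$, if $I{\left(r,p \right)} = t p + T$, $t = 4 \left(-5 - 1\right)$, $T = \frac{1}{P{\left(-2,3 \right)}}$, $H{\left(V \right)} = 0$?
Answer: $0$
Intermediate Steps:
$T = \frac{1}{6} \approx 0.16667$
$g{\left(G,j \right)} = 5 + j^{2}$ ($g{\left(G,j \right)} = j^{2} + 5 = 5 + j^{2}$)
$t = -24$ ($t = 4 \left(-6\right) = -24$)
$I{\left(r,p \right)} = \frac{1}{6} - 24 p$ ($I{\left(r,p \right)} = - 24 p + \frac{1}{6} = \frac{1}{6} - 24 p$)
$H{\left(-9 \right)} I{\left(g{\left(-5,4 \right)},-10 \right)} = 0 \left(\frac{1}{6} - -240\right) = 0 \left(\frac{1}{6} + 240\right) = 0 \cdot \frac{1441}{6} = 0$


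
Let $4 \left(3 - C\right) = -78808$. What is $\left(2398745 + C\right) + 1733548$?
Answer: $4151998$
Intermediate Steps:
$C = 19705$ ($C = 3 - -19702 = 3 + 19702 = 19705$)
$\left(2398745 + C\right) + 1733548 = \left(2398745 + 19705\right) + 1733548 = 2418450 + 1733548 = 4151998$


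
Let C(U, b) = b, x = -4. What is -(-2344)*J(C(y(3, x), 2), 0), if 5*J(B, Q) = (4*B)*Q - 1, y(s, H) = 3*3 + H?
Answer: -2344/5 ≈ -468.80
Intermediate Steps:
y(s, H) = 9 + H
J(B, Q) = -⅕ + 4*B*Q/5 (J(B, Q) = ((4*B)*Q - 1)/5 = (4*B*Q - 1)/5 = (-1 + 4*B*Q)/5 = -⅕ + 4*B*Q/5)
-(-2344)*J(C(y(3, x), 2), 0) = -(-2344)*(-⅕ + (⅘)*2*0) = -(-2344)*(-⅕ + 0) = -(-2344)*(-1)/5 = -586*⅘ = -2344/5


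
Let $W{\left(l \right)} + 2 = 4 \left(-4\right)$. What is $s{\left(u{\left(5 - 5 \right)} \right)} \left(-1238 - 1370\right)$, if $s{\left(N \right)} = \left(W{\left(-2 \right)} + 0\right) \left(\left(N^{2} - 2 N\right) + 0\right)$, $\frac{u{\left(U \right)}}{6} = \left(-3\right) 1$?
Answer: $16899840$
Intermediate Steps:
$W{\left(l \right)} = -18$ ($W{\left(l \right)} = -2 + 4 \left(-4\right) = -2 - 16 = -18$)
$u{\left(U \right)} = -18$ ($u{\left(U \right)} = 6 \left(\left(-3\right) 1\right) = 6 \left(-3\right) = -18$)
$s{\left(N \right)} = - 18 N^{2} + 36 N$ ($s{\left(N \right)} = \left(-18 + 0\right) \left(\left(N^{2} - 2 N\right) + 0\right) = - 18 \left(N^{2} - 2 N\right) = - 18 N^{2} + 36 N$)
$s{\left(u{\left(5 - 5 \right)} \right)} \left(-1238 - 1370\right) = 18 \left(-18\right) \left(2 - -18\right) \left(-1238 - 1370\right) = 18 \left(-18\right) \left(2 + 18\right) \left(-2608\right) = 18 \left(-18\right) 20 \left(-2608\right) = \left(-6480\right) \left(-2608\right) = 16899840$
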